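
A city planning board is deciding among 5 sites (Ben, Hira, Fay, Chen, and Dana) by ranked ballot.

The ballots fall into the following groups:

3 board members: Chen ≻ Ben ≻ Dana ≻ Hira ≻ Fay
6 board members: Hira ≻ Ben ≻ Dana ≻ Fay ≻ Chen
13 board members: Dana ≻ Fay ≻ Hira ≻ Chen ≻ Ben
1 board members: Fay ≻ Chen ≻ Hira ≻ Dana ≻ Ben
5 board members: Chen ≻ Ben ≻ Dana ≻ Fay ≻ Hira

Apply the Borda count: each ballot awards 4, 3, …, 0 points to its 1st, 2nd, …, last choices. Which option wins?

Dana

Borda scores:
  Ben: 3·3 + 6·3 + 13·0 + 0 + 5·3 = 42
  Hira: 3·1 + 6·4 + 13·2 + 2 + 5·0 = 55
  Fay: 3·0 + 6·1 + 13·3 + 4 + 5·1 = 54
  Chen: 3·4 + 6·0 + 13·1 + 3 + 5·4 = 48
  Dana: 3·2 + 6·2 + 13·4 + 1 + 5·2 = 81
Dana has the highest total.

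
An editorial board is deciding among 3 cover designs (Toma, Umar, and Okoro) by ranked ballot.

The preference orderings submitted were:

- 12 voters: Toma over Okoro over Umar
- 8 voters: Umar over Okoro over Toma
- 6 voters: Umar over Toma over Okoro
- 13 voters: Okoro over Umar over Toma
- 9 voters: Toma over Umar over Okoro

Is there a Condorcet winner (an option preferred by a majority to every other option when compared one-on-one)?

Head-to-head results (48 voters total):
Toma vs Umar: Umar wins 27–21.
Toma vs Okoro: Toma wins 27–21.
Umar vs Okoro: Okoro wins 25–23.
No candidate beats all others: Toma beats Okoro beats Umar beats Toma, a majority cycle.

No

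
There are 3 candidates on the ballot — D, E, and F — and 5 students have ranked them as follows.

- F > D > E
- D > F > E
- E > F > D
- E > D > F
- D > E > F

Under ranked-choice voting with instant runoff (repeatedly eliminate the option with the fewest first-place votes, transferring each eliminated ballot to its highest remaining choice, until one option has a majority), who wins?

D

Round 1: D 2, E 2, F 1. F has the fewest and is eliminated.
Round 2: D 3, E 2. D has a majority.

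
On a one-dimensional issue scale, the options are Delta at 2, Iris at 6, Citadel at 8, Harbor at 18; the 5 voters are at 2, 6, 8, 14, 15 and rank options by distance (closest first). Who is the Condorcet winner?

Citadel

With single-peaked preferences on a line, the Condorcet winner is the candidate closest to the median voter.
The median voter (position 8) is closest to Citadel at 8.
Check: Citadel vs Harbor — voters closer to Citadel: 3 of 5.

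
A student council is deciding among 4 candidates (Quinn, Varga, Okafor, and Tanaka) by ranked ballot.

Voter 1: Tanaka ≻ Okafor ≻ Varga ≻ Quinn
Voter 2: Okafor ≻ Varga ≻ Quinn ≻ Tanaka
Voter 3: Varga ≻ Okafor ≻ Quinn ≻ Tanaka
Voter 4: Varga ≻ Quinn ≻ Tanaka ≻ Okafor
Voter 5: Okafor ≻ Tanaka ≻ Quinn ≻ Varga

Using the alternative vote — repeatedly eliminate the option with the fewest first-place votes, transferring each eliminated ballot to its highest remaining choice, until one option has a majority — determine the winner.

Round 1: Varga 2, Okafor 2, Tanaka 1, Quinn 0. Quinn has the fewest and is eliminated.
Round 2: Varga 2, Okafor 2, Tanaka 1. Tanaka has the fewest and is eliminated.
Round 3: Okafor 3, Varga 2. Okafor has a majority.

Okafor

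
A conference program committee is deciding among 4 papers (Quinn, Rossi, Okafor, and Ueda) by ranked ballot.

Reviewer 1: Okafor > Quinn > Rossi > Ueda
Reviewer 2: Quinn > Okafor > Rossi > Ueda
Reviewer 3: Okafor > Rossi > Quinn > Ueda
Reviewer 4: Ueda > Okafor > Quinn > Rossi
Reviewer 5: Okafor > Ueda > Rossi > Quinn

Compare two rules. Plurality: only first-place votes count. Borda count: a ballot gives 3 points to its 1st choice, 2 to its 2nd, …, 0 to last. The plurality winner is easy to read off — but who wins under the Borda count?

Plurality first-place counts: Quinn 1, Rossi 0, Okafor 3, Ueda 1 → Okafor.
Borda totals: Quinn 7, Rossi 5, Okafor 13, Ueda 5 → Okafor.

Okafor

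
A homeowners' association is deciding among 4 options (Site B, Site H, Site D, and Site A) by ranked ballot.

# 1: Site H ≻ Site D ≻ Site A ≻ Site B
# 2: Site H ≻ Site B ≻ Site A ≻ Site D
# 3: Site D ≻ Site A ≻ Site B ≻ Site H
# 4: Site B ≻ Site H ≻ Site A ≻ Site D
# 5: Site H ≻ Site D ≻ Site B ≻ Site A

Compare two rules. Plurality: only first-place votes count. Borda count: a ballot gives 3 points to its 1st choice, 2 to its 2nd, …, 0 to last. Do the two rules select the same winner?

Plurality first-place counts: Site B 1, Site H 3, Site D 1, Site A 0 → Site H.
Borda totals: Site B 7, Site H 11, Site D 7, Site A 5 → Site H.
The two rules agree on Site H.

Yes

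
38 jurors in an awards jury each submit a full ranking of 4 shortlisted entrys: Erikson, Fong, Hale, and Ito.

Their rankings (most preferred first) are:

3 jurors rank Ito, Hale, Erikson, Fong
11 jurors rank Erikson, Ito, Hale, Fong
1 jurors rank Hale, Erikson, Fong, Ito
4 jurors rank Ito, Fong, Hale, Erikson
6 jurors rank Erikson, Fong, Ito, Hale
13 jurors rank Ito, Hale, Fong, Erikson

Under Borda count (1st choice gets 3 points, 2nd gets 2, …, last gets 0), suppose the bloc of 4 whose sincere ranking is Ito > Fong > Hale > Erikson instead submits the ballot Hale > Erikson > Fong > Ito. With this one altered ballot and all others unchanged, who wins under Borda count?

Ito

Borda totals with the altered ballot: Erikson 64, Fong 30, Hale 58, Ito 76.
The winner is unchanged: still Ito.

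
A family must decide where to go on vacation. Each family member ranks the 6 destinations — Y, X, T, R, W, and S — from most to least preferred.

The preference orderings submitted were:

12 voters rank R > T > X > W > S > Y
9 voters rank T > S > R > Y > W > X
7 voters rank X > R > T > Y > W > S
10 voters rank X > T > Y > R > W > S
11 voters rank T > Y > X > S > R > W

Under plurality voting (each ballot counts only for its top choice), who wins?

First-place vote totals:
  Y: 0
  X: 17
  T: 20
  R: 12
  W: 0
  S: 0
T has the most first-place votes.

T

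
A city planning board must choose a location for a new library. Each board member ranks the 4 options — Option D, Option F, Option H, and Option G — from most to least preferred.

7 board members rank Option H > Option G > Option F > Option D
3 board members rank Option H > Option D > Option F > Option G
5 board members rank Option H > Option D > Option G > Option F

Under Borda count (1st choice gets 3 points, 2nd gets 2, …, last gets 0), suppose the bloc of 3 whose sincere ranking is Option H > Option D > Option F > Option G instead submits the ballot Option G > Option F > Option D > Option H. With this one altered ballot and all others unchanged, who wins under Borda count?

Option H

Borda totals with the altered ballot: Option D 13, Option F 13, Option H 36, Option G 28.
The winner is unchanged: still Option H.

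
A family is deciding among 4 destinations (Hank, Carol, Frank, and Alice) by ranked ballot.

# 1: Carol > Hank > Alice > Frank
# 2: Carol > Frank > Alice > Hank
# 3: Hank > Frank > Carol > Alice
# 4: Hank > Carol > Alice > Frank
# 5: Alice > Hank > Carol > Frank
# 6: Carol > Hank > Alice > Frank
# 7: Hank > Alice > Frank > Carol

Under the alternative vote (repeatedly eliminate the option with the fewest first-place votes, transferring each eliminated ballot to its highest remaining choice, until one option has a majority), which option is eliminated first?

Round 1: Hank 3, Carol 3, Alice 1, Frank 0. Frank has the fewest and is eliminated.
Round 2: Hank 3, Carol 3, Alice 1. Alice has the fewest and is eliminated.
Round 3: Hank 4, Carol 3. Hank has a majority.

Frank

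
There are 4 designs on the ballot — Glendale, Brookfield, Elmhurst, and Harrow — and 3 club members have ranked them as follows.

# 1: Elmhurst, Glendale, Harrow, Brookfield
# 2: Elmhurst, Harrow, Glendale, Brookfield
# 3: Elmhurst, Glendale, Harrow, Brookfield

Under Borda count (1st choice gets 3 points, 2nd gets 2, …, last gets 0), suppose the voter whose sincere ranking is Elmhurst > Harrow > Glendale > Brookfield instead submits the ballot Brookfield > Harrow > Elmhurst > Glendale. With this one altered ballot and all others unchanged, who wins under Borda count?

Elmhurst

Borda totals with the altered ballot: Glendale 4, Brookfield 3, Elmhurst 7, Harrow 4.
The winner is unchanged: still Elmhurst.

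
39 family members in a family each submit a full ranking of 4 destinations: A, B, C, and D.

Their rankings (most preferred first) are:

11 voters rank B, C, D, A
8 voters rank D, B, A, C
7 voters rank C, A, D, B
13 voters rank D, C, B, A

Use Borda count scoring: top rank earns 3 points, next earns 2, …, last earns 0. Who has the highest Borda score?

D

Borda scores:
  A: 11·0 + 8·1 + 7·2 + 13·0 = 22
  B: 11·3 + 8·2 + 7·0 + 13·1 = 62
  C: 11·2 + 8·0 + 7·3 + 13·2 = 69
  D: 11·1 + 8·3 + 7·1 + 13·3 = 81
D has the highest total.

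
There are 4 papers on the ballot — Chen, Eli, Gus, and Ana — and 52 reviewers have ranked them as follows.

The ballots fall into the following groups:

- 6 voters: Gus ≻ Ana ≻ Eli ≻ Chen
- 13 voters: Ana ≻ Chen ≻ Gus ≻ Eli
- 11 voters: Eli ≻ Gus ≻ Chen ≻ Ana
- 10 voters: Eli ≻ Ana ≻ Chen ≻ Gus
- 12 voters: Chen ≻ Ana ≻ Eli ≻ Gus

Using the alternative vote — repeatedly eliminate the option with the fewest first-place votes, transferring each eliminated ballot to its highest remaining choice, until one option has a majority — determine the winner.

Ana

Round 1: Eli 21, Ana 13, Chen 12, Gus 6. Gus has the fewest and is eliminated.
Round 2: Eli 21, Ana 19, Chen 12. Chen has the fewest and is eliminated.
Round 3: Ana 31, Eli 21. Ana has a majority.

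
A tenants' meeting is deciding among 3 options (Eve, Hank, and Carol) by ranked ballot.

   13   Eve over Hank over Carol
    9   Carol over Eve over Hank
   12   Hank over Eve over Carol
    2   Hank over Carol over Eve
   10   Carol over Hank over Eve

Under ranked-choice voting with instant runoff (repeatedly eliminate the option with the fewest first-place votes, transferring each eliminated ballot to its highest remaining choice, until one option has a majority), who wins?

Hank

Round 1: Carol 19, Hank 14, Eve 13. Eve has the fewest and is eliminated.
Round 2: Hank 27, Carol 19. Hank has a majority.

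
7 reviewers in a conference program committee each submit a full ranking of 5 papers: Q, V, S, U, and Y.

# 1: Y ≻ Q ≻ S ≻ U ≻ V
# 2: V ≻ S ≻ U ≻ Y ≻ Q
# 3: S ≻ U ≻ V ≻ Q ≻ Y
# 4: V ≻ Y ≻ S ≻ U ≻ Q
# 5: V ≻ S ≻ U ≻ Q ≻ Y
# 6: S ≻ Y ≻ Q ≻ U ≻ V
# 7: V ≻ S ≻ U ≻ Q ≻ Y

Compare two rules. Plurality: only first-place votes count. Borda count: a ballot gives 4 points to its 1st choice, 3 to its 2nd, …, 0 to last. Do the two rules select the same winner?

No

Plurality first-place counts: Q 0, V 4, S 2, U 0, Y 1 → V.
Borda totals: Q 8, V 18, S 21, U 12, Y 11 → S.
The two rules disagree: plurality picks V, Borda picks S.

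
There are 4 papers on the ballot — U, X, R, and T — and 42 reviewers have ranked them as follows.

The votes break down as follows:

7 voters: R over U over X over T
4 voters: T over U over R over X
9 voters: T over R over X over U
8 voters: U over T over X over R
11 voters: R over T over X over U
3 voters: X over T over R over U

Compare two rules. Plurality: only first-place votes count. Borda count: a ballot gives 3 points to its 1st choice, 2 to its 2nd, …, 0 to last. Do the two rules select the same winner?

No

Plurality first-place counts: U 8, X 3, R 18, T 13 → R.
Borda totals: U 46, X 44, R 79, T 83 → T.
The two rules disagree: plurality picks R, Borda picks T.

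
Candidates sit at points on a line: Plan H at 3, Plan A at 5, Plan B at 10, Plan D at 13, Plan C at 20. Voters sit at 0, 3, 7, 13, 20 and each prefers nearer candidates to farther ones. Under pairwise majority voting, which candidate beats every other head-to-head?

With single-peaked preferences on a line, the Condorcet winner is the candidate closest to the median voter.
The median voter (position 7) is closest to Plan A at 5.
Check: Plan A vs Plan H — voters closer to Plan A: 3 of 5.

Plan A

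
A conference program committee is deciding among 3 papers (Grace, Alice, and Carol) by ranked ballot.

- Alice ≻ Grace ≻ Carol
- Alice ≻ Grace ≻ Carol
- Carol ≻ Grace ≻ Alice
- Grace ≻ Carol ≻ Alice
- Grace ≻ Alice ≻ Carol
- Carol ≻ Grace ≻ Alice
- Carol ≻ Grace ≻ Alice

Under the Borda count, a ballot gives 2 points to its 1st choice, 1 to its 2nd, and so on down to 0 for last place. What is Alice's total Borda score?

5

Borda scores:
  Grace: 1 + 1 + 1 + 2 + 2 + 1 + 1 = 9
  Alice: 2 + 2 + 0 + 0 + 1 + 0 + 0 = 5
  Carol: 0 + 0 + 2 + 1 + 0 + 2 + 2 = 7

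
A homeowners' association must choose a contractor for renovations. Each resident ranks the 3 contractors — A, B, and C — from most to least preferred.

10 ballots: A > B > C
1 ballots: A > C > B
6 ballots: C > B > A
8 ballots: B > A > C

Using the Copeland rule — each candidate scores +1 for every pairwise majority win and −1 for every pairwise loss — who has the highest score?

B

Pairwise results:
  A vs B: B wins 14–11.
  A vs C: A wins 19–6.
  B vs C: B wins 18–7.
Copeland scores (wins − losses):
  A: 1 − 1 = 0
  B: 2 − 0 = 2
  C: 0 − 2 = -2
B has the best Copeland score.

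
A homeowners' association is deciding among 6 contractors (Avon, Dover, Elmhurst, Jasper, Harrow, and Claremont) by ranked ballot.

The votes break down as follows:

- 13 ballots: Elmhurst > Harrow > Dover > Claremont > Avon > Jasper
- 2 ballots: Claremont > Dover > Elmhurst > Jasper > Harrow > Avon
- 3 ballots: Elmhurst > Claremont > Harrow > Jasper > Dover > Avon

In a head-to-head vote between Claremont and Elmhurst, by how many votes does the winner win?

14

Ballots ranking Claremont above Elmhurst: 2.
Ballots ranking Elmhurst above Claremont: 13+3 = 16.
Elmhurst wins 16–2, a margin of 14.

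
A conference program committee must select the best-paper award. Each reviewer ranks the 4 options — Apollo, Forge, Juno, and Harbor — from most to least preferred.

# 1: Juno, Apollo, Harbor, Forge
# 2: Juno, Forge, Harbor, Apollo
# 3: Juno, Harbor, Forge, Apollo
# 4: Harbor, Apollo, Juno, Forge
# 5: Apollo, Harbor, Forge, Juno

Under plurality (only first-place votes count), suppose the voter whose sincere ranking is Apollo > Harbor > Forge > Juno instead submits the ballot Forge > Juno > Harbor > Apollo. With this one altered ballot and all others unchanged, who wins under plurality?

Juno

First-place totals with the altered ballot: Apollo 0, Forge 1, Juno 3, Harbor 1.
The winner is unchanged: still Juno.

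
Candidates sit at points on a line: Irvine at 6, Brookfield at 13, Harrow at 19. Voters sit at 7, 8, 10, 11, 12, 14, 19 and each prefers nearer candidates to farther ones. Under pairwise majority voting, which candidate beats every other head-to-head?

With single-peaked preferences on a line, the Condorcet winner is the candidate closest to the median voter.
The median voter (position 11) is closest to Brookfield at 13.
Check: Brookfield vs Harrow — voters closer to Brookfield: 6 of 7.

Brookfield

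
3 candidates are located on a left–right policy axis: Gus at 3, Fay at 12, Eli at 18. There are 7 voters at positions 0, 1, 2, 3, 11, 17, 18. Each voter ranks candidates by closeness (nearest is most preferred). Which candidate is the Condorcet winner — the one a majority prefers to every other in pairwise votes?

Gus

With single-peaked preferences on a line, the Condorcet winner is the candidate closest to the median voter.
The median voter (position 3) is closest to Gus at 3.
Check: Gus vs Fay — voters closer to Gus: 4 of 7.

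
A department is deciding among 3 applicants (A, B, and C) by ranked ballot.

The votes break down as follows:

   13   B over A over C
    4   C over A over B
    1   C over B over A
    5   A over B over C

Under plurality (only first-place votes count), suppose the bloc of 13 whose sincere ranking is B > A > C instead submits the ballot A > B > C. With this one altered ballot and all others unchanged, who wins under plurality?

First-place totals with the altered ballot: A 18, B 0, C 5.
The switch changes the winner from B to A.

A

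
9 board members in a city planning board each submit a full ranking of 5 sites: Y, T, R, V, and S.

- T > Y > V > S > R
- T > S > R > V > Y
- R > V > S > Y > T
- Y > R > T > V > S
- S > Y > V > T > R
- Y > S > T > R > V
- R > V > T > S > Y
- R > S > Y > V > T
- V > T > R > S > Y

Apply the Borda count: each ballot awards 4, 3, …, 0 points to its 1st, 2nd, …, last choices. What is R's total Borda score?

Borda scores:
  Y: 3 + 0 + 1 + 4 + 3 + 4 + 0 + 2 + 0 = 17
  T: 4 + 4 + 0 + 2 + 1 + 2 + 2 + 0 + 3 = 18
  R: 0 + 2 + 4 + 3 + 0 + 1 + 4 + 4 + 2 = 20
  V: 2 + 1 + 3 + 1 + 2 + 0 + 3 + 1 + 4 = 17
  S: 1 + 3 + 2 + 0 + 4 + 3 + 1 + 3 + 1 = 18

20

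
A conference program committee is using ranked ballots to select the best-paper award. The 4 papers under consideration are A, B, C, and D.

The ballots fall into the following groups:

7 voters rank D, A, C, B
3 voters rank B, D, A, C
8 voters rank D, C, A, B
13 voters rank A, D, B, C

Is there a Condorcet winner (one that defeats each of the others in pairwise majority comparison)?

Head-to-head results (31 voters total):
A vs B: A wins 28–3.
A vs C: A wins 23–8.
A vs D: D wins 18–13.
B vs C: B wins 16–15.
B vs D: D wins 28–3.
C vs D: D wins 31–0.
D beats each rival — A (18–13), B (28–3), C (31–0) — so D is the Condorcet winner.

Yes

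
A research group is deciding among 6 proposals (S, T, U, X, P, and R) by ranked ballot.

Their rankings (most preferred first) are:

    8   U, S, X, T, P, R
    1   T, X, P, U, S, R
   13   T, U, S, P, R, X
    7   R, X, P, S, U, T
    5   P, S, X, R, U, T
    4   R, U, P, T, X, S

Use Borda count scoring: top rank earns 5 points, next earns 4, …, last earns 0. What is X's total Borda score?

75

Borda scores:
  S: 8·4 + 1 + 13·3 + 7·2 + 5·4 + 4·0 = 106
  T: 8·2 + 5 + 13·5 + 7·0 + 5·0 + 4·2 = 94
  U: 8·5 + 2 + 13·4 + 7·1 + 5·1 + 4·4 = 122
  X: 8·3 + 4 + 13·0 + 7·4 + 5·3 + 4·1 = 75
  P: 8·1 + 3 + 13·2 + 7·3 + 5·5 + 4·3 = 95
  R: 8·0 + 0 + 13·1 + 7·5 + 5·2 + 4·5 = 78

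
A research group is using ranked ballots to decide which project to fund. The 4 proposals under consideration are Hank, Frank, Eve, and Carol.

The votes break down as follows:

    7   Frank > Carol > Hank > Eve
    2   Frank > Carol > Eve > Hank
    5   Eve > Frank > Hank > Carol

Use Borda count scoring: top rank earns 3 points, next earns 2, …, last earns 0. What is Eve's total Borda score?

17

Borda scores:
  Hank: 7·1 + 2·0 + 5·1 = 12
  Frank: 7·3 + 2·3 + 5·2 = 37
  Eve: 7·0 + 2·1 + 5·3 = 17
  Carol: 7·2 + 2·2 + 5·0 = 18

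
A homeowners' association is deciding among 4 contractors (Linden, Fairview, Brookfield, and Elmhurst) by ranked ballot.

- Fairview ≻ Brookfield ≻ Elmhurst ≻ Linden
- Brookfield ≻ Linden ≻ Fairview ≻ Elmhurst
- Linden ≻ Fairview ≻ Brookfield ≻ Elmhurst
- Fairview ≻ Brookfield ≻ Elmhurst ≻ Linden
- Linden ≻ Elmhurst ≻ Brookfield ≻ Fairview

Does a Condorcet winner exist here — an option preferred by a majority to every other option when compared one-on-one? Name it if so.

Head-to-head results (5 voters total):
Linden vs Fairview: Linden wins 3–2.
Linden vs Brookfield: Brookfield wins 3–2.
Linden vs Elmhurst: Linden wins 3–2.
Fairview vs Brookfield: Fairview wins 3–2.
Fairview vs Elmhurst: Fairview wins 4–1.
Brookfield vs Elmhurst: Brookfield wins 4–1.
No candidate beats all others: Linden beats Fairview beats Brookfield beats Linden, a majority cycle.

No Condorcet winner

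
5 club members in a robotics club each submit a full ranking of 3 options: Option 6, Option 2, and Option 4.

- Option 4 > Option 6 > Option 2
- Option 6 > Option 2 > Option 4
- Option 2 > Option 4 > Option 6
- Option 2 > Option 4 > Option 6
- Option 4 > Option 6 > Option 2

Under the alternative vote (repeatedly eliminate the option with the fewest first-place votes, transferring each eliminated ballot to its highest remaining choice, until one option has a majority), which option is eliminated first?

Round 1: Option 2 2, Option 4 2, Option 6 1. Option 6 has the fewest and is eliminated.
Round 2: Option 2 3, Option 4 2. Option 2 has a majority.

Option 6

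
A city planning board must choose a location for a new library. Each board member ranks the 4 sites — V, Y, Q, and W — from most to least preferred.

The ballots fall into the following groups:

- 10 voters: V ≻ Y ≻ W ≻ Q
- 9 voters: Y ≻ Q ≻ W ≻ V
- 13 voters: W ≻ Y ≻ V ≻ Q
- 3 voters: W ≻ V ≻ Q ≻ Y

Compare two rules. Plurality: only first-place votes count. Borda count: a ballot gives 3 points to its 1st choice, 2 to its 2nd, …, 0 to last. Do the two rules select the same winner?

No

Plurality first-place counts: V 10, Y 9, Q 0, W 16 → W.
Borda totals: V 49, Y 73, Q 21, W 67 → Y.
The two rules disagree: plurality picks W, Borda picks Y.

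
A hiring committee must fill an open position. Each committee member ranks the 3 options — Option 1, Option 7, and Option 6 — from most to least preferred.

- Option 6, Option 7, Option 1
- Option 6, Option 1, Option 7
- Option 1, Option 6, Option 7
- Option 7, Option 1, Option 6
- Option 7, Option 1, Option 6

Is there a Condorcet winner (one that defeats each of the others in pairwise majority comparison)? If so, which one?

Head-to-head results (5 voters total):
Option 1 vs Option 7: Option 7 wins 3–2.
Option 1 vs Option 6: Option 1 wins 3–2.
Option 7 vs Option 6: Option 6 wins 3–2.
No candidate beats all others: Option 1 beats Option 6 beats Option 7 beats Option 1, a majority cycle.

None — there is no Condorcet winner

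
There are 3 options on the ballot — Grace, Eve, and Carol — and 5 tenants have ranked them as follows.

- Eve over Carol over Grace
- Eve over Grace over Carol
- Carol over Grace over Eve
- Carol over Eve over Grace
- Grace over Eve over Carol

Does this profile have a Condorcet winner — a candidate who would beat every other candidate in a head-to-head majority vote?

Head-to-head results (5 voters total):
Grace vs Eve: Eve wins 3–2.
Grace vs Carol: Carol wins 3–2.
Eve vs Carol: Eve wins 3–2.
Eve beats each rival — Grace (3–2), Carol (3–2) — so Eve is the Condorcet winner.

Yes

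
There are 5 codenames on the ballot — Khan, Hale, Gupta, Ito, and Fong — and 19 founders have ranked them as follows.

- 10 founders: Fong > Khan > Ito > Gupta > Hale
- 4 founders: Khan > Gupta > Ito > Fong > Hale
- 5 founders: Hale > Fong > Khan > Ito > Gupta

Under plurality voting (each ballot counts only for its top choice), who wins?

Fong

First-place vote totals:
  Khan: 4
  Hale: 5
  Gupta: 0
  Ito: 0
  Fong: 10
Fong has the most first-place votes.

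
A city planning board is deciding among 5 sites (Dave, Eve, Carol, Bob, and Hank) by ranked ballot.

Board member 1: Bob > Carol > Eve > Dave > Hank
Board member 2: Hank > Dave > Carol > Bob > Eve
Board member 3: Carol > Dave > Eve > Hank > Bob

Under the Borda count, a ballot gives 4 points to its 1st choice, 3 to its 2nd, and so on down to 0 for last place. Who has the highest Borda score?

Carol

Borda scores:
  Dave: 1 + 3 + 3 = 7
  Eve: 2 + 0 + 2 = 4
  Carol: 3 + 2 + 4 = 9
  Bob: 4 + 1 + 0 = 5
  Hank: 0 + 4 + 1 = 5
Carol has the highest total.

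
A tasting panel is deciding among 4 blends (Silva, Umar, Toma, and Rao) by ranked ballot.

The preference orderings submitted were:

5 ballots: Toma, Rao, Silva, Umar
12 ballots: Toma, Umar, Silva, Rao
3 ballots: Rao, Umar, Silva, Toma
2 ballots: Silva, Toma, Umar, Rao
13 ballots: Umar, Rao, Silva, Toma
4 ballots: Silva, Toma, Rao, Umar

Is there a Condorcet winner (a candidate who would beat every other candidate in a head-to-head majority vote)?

No

Head-to-head results (39 voters total):
Silva vs Umar: Umar wins 28–11.
Silva vs Toma: Silva wins 22–17.
Silva vs Rao: Rao wins 21–18.
Umar vs Toma: Toma wins 23–16.
Umar vs Rao: Umar wins 27–12.
Toma vs Rao: Toma wins 23–16.
No candidate beats all others: Silva beats Toma beats Umar beats Silva, a majority cycle.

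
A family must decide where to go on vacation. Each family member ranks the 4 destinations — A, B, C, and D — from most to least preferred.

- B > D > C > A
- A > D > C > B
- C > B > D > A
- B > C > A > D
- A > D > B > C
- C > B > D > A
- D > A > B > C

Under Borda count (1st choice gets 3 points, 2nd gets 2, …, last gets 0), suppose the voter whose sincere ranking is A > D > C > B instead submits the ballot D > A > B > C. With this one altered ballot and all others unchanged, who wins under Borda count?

Borda totals with the altered ballot: A 8, B 13, C 9, D 12.
The winner is unchanged: still B.

B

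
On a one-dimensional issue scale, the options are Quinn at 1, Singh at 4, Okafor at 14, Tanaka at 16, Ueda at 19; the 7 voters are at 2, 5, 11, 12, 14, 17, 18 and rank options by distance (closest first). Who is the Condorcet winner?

Okafor

With single-peaked preferences on a line, the Condorcet winner is the candidate closest to the median voter.
The median voter (position 12) is closest to Okafor at 14.
Check: Okafor vs Ueda — voters closer to Okafor: 5 of 7.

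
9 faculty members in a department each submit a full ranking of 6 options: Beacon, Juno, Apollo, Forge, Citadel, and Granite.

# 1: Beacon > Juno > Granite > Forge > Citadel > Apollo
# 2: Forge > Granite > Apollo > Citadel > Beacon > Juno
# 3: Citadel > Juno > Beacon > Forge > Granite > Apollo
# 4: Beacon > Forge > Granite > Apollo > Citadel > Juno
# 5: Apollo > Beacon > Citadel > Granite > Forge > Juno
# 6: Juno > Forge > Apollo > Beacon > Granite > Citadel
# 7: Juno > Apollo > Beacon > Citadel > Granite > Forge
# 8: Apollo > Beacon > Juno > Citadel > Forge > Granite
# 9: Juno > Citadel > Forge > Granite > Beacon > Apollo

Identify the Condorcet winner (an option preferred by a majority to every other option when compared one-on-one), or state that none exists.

No Condorcet winner

Head-to-head results (9 voters total):
Beacon vs Juno: Beacon wins 5–4.
Beacon vs Apollo: Apollo wins 5–4.
Beacon vs Forge: Beacon wins 6–3.
Beacon vs Citadel: Beacon wins 6–3.
Beacon vs Granite: Beacon wins 7–2.
Juno vs Apollo: Juno wins 5–4.
Juno vs Forge: Juno wins 6–3.
Juno vs Citadel: Juno wins 5–4.
Juno vs Granite: Juno wins 6–3.
Apollo vs Forge: Forge wins 6–3.
Apollo vs Citadel: Apollo wins 6–3.
Apollo vs Granite: Granite wins 5–4.
Forge vs Citadel: Citadel wins 5–4.
Forge vs Granite: Forge wins 6–3.
Citadel vs Granite: Citadel wins 5–4.
No candidate beats all others: Beacon beats Juno beats Apollo beats Beacon, a majority cycle.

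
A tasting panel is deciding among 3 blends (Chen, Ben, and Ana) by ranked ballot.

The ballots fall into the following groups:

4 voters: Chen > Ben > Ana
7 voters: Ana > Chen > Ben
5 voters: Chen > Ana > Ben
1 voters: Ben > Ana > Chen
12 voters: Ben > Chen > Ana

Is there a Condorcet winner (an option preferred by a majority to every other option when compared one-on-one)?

Yes

Head-to-head results (29 voters total):
Chen vs Ben: Chen wins 16–13.
Chen vs Ana: Chen wins 21–8.
Ben vs Ana: Ben wins 17–12.
Chen beats each rival — Ben (16–13), Ana (21–8) — so Chen is the Condorcet winner.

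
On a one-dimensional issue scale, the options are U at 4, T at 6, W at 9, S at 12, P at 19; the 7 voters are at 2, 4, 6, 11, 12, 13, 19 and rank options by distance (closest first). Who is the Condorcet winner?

S

With single-peaked preferences on a line, the Condorcet winner is the candidate closest to the median voter.
The median voter (position 11) is closest to S at 12.
Check: S vs U — voters closer to S: 4 of 7.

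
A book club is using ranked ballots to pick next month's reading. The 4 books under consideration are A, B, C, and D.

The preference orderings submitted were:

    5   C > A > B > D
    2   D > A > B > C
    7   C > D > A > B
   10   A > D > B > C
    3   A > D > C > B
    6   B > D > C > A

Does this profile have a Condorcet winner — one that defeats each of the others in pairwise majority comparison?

No

Head-to-head results (33 voters total):
A vs B: A wins 27–6.
A vs C: C wins 18–15.
A vs D: A wins 18–15.
B vs C: B wins 18–15.
B vs D: D wins 22–11.
C vs D: D wins 21–12.
No candidate beats all others: A beats B beats C beats A, a majority cycle.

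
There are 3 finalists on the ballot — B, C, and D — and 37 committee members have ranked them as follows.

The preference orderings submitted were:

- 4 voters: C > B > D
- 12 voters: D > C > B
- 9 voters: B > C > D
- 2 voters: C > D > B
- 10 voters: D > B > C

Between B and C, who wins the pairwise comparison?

B

Ballots ranking B above C: 9+10 = 19.
Ballots ranking C above B: 4+12+2 = 18.
B wins the head-to-head, 19–18.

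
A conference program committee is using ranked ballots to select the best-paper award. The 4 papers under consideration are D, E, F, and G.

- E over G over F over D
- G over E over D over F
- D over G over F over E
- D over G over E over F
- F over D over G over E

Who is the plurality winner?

First-place vote totals:
  D: 2
  E: 1
  F: 1
  G: 1
D has the most first-place votes.

D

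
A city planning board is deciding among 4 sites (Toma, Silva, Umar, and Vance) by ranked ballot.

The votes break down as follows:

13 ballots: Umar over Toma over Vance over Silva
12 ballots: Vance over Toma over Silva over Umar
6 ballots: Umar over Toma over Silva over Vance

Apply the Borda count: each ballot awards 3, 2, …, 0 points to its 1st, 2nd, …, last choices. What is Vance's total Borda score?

49

Borda scores:
  Toma: 13·2 + 12·2 + 6·2 = 62
  Silva: 13·0 + 12·1 + 6·1 = 18
  Umar: 13·3 + 12·0 + 6·3 = 57
  Vance: 13·1 + 12·3 + 6·0 = 49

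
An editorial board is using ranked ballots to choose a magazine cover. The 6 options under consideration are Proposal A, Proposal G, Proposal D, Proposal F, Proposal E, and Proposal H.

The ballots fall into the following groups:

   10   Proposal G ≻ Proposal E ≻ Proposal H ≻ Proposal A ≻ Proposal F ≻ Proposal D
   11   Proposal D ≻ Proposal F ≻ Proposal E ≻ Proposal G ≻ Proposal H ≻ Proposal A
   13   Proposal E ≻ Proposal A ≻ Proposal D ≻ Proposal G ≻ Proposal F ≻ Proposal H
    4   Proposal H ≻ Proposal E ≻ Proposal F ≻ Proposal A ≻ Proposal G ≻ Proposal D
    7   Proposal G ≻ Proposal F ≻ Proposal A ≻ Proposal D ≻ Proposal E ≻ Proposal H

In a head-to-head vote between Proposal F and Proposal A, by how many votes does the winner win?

Ballots ranking Proposal F above Proposal A: 11+4+7 = 22.
Ballots ranking Proposal A above Proposal F: 10+13 = 23.
Proposal A wins 23–22, a margin of 1.

1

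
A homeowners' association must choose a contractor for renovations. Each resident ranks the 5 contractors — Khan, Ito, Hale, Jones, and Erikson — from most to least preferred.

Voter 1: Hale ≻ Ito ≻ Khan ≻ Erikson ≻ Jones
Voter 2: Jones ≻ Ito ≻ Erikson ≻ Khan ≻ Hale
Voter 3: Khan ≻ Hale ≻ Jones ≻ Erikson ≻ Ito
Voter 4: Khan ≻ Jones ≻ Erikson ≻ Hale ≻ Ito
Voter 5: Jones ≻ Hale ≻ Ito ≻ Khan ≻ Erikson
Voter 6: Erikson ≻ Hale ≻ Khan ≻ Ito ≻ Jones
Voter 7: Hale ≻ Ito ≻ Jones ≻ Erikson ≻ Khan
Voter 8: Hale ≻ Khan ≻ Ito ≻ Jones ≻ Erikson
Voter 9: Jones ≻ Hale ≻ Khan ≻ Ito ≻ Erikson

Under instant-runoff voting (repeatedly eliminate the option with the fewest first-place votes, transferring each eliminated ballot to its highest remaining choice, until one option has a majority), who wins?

Round 1: Hale 3, Jones 3, Khan 2, Erikson 1, Ito 0. Ito has the fewest and is eliminated.
Round 2: Hale 3, Jones 3, Khan 2, Erikson 1. Erikson has the fewest and is eliminated.
Round 3: Hale 4, Jones 3, Khan 2. Khan has the fewest and is eliminated.
Round 4: Hale 5, Jones 4. Hale has a majority.

Hale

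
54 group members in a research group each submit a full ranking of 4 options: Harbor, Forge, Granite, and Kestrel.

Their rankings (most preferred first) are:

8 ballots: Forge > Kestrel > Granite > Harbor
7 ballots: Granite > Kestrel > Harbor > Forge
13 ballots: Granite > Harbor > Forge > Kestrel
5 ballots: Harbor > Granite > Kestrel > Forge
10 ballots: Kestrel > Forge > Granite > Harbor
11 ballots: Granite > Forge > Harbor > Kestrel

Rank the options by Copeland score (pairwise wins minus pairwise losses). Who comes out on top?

Granite

Pairwise results:
  Harbor vs Forge: Forge wins 29–25.
  Harbor vs Granite: Granite wins 49–5.
  Harbor vs Kestrel: Harbor wins 29–25.
  Forge vs Granite: Granite wins 36–18.
  Forge vs Kestrel: Forge wins 32–22.
  Granite vs Kestrel: Granite wins 36–18.
Copeland scores (wins − losses):
  Harbor: 1 − 2 = -1
  Forge: 2 − 1 = 1
  Granite: 3 − 0 = 3
  Kestrel: 0 − 3 = -3
Granite has the best Copeland score.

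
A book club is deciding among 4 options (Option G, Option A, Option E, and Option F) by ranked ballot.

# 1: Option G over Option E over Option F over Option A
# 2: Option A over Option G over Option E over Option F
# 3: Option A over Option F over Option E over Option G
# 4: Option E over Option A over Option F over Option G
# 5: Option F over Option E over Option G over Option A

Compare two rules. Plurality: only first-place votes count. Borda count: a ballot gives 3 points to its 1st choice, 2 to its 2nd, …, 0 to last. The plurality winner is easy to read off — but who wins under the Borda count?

Option E

Plurality first-place counts: Option G 1, Option A 2, Option E 1, Option F 1 → Option A.
Borda totals: Option G 6, Option A 8, Option E 9, Option F 7 → Option E.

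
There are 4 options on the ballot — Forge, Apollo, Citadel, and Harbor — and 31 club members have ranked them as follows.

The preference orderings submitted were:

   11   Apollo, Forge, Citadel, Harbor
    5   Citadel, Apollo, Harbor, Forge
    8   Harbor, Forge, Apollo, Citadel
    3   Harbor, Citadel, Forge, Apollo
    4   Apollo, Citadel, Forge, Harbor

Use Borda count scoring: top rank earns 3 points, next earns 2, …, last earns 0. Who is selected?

Borda scores:
  Forge: 11·2 + 5·0 + 8·2 + 3·1 + 4·1 = 45
  Apollo: 11·3 + 5·2 + 8·1 + 3·0 + 4·3 = 63
  Citadel: 11·1 + 5·3 + 8·0 + 3·2 + 4·2 = 40
  Harbor: 11·0 + 5·1 + 8·3 + 3·3 + 4·0 = 38
Apollo has the highest total.

Apollo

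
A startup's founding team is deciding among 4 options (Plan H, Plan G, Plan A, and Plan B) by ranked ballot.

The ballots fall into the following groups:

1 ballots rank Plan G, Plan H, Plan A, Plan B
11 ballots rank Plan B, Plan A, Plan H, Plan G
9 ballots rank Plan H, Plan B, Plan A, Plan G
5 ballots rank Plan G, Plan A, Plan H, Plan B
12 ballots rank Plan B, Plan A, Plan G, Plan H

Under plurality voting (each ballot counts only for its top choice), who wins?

First-place vote totals:
  Plan H: 9
  Plan G: 6
  Plan A: 0
  Plan B: 23
Plan B has the most first-place votes.

Plan B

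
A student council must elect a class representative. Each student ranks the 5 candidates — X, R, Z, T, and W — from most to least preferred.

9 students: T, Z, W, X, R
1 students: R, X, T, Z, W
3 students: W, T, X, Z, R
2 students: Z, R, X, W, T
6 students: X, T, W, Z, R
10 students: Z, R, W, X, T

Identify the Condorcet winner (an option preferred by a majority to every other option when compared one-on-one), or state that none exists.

There is no Condorcet winner

Head-to-head results (31 voters total):
X vs R: X wins 18–13.
X vs Z: Z wins 21–10.
X vs T: X wins 19–12.
X vs W: W wins 22–9.
R vs Z: Z wins 30–1.
R vs T: T wins 18–13.
R vs W: W wins 18–13.
Z vs T: T wins 19–12.
Z vs W: Z wins 22–9.
T vs W: T wins 16–15.
No candidate beats all others: X beats T beats Z beats X, a majority cycle.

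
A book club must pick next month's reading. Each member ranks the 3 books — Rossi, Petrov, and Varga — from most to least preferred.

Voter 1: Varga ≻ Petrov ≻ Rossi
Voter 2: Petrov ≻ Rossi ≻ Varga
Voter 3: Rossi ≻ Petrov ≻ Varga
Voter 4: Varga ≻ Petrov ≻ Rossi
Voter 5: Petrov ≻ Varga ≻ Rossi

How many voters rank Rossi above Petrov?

1

Ballots ranking Rossi above Petrov: 1.
Ballots ranking Petrov above Rossi: 4.
So 1 of 5 voters prefer Rossi to Petrov.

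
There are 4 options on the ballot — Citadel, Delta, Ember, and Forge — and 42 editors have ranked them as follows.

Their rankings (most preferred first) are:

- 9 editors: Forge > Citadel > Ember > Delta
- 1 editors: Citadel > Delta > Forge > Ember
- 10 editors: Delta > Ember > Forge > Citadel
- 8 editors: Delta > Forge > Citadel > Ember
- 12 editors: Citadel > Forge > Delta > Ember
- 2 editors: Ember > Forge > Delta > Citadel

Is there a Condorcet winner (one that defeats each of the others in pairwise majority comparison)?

Yes

Head-to-head results (42 voters total):
Citadel vs Delta: Citadel wins 22–20.
Citadel vs Ember: Citadel wins 30–12.
Citadel vs Forge: Forge wins 29–13.
Delta vs Ember: Delta wins 31–11.
Delta vs Forge: Forge wins 23–19.
Ember vs Forge: Forge wins 30–12.
Forge beats each rival — Citadel (29–13), Delta (23–19), Ember (30–12) — so Forge is the Condorcet winner.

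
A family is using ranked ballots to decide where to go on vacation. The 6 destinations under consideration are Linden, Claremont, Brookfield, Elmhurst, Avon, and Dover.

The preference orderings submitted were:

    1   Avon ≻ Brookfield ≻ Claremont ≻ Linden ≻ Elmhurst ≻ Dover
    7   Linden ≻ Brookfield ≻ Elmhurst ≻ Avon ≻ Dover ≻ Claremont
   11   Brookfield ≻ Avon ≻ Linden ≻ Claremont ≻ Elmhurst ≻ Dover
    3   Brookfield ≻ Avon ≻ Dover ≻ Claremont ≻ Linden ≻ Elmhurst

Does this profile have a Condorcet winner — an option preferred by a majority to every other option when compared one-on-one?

Yes

Head-to-head results (22 voters total):
Linden vs Claremont: Linden wins 18–4.
Linden vs Brookfield: Brookfield wins 15–7.
Linden vs Elmhurst: Linden wins 22–0.
Linden vs Avon: Avon wins 15–7.
Linden vs Dover: Linden wins 19–3.
Claremont vs Brookfield: Brookfield wins 22–0.
Claremont vs Elmhurst: Claremont wins 15–7.
Claremont vs Avon: Avon wins 22–0.
Claremont vs Dover: Claremont wins 12–10.
Brookfield vs Elmhurst: Brookfield wins 22–0.
Brookfield vs Avon: Brookfield wins 21–1.
Brookfield vs Dover: Brookfield wins 22–0.
Elmhurst vs Avon: Avon wins 15–7.
Elmhurst vs Dover: Elmhurst wins 19–3.
Avon vs Dover: Avon wins 22–0.
Brookfield beats each rival — Linden (15–7), Claremont (22–0), Elmhurst (22–0), Avon (21–1), Dover (22–0) — so Brookfield is the Condorcet winner.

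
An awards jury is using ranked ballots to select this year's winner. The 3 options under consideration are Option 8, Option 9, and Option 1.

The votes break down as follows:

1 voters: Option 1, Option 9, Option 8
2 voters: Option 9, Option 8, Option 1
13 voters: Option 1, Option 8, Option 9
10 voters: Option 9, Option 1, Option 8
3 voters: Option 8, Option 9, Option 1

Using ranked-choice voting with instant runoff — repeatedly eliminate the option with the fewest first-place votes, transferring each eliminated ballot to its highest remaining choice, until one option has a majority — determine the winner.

Option 9

Round 1: Option 1 14, Option 9 12, Option 8 3. Option 8 has the fewest and is eliminated.
Round 2: Option 9 15, Option 1 14. Option 9 has a majority.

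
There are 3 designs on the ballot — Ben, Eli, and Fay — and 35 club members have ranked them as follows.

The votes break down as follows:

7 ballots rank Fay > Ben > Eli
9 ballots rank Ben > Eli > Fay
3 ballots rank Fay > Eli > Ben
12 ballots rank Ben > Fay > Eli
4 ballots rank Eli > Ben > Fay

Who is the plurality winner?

First-place vote totals:
  Ben: 21
  Eli: 4
  Fay: 10
Ben has the most first-place votes.

Ben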